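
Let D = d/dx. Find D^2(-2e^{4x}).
- 32 e^{4 x}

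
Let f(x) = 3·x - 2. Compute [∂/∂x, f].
3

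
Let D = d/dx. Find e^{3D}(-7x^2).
- 7 x^{2} - 42 x - 63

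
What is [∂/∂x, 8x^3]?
24 x^{2}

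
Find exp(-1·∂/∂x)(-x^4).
- x^{4} + 4 x^{3} - 6 x^{2} + 4 x - 1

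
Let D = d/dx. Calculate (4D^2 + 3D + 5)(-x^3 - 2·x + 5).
- 5 x^{3} - 9 x^{2} - 34 x + 19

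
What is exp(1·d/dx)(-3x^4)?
- 3 x^{4} - 12 x^{3} - 18 x^{2} - 12 x - 3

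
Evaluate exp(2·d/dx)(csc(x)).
\csc{\left(x + 2 \right)}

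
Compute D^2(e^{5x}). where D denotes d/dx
25 e^{5 x}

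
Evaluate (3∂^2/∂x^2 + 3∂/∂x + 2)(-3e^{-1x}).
- 6 e^{- x}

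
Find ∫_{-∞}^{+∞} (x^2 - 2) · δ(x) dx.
-2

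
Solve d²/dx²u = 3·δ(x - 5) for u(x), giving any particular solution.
\frac{3|x - 5|}{2}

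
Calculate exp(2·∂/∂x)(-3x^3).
- 3 x^{3} - 18 x^{2} - 36 x - 24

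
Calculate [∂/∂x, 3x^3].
9 x^{2}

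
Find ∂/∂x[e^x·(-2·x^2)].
2 x \left(- x - 2\right) e^{x}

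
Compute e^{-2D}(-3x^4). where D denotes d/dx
- 3 x^{4} + 24 x^{3} - 72 x^{2} + 96 x - 48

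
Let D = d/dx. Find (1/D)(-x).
- \frac{x^{2}}{2}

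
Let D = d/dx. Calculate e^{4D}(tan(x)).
\tan{\left(x + 4 \right)}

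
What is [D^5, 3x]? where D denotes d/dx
15D^{4}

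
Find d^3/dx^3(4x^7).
840 x^{4}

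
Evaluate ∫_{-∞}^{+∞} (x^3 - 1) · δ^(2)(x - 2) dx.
12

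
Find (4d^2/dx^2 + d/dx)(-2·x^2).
- 4 x - 16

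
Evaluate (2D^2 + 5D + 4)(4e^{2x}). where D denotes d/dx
88 e^{2 x}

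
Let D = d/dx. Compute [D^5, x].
5D^{4}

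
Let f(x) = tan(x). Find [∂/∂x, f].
\frac{1}{\cos^{2}{\left(x \right)}}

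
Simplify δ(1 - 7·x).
\frac{\delta(x - 1/7)}{7}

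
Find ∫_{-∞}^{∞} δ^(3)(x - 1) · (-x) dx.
0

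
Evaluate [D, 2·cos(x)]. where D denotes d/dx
- 2 \sin{\left(x \right)}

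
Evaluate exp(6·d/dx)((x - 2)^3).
x^{3} + 12 x^{2} + 48 x + 64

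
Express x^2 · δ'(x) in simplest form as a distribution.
0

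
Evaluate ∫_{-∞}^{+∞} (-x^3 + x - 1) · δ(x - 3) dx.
-25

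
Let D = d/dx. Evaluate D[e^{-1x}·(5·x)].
5 \left(1 - x\right) e^{- x}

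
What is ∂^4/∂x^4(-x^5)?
- 120 x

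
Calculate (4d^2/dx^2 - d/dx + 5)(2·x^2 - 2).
10 x^{2} - 4 x + 6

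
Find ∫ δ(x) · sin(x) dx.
0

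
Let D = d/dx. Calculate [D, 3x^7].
21 x^{6}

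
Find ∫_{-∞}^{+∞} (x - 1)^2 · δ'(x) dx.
2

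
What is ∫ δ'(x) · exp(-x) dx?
1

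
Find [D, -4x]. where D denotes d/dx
-4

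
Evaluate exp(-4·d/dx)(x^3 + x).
x^{3} - 12 x^{2} + 49 x - 68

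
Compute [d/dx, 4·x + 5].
4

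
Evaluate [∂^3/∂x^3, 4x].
12\frac{d^{2}}{dx^{2}}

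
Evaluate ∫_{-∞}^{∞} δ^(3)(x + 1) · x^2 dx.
0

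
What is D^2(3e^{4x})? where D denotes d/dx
48 e^{4 x}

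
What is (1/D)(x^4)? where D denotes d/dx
\frac{x^{5}}{5}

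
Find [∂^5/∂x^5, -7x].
-35\frac{d^{4}}{dx^{4}}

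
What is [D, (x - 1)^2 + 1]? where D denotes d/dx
2 x - 2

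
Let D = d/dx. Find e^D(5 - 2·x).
3 - 2 x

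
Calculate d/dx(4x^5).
20 x^{4}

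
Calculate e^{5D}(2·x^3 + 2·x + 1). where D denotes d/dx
2 x^{3} + 30 x^{2} + 152 x + 261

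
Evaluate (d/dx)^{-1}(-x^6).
- \frac{x^{7}}{7}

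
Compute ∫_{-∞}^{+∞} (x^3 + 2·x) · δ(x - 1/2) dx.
\frac{9}{8}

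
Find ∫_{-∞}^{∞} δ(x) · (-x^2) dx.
0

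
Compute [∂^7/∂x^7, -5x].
-35\frac{d^{6}}{dx^{6}}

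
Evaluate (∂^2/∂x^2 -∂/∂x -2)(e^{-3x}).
10 e^{- 3 x}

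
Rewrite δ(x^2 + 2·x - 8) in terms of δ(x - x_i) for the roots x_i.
\frac{\delta(x - 2) + \delta(x + 4)}{6}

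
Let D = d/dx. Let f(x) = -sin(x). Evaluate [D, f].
- \cos{\left(x \right)}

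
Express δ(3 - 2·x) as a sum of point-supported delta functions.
\frac{\delta(x - 3/2)}{2}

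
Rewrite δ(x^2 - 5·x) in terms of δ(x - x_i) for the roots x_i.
\frac{\delta(x - 5) + \delta(x)}{5}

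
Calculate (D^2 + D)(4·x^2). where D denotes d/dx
8 x + 8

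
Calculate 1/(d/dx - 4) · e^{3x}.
- e^{3 x}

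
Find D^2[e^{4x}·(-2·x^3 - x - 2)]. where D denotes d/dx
\left(- 32 x^{3} - 48 x^{2} - 28 x - 40\right) e^{4 x}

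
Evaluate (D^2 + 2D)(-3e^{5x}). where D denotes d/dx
- 105 e^{5 x}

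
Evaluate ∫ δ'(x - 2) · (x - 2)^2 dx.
0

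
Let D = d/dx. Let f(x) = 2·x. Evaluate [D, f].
2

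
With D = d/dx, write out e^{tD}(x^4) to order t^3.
x \left(4 t^{3} + 6 t^{2} x + 4 t x^{2} + x^{3}\right)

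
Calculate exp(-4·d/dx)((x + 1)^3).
x^{3} - 9 x^{2} + 27 x - 27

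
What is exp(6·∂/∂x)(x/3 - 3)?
\frac{x}{3} - 1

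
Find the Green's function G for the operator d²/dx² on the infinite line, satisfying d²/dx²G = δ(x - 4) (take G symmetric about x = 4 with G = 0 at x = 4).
\frac{|x - 4|}{2}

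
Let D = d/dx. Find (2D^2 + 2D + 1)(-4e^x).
- 20 e^{x}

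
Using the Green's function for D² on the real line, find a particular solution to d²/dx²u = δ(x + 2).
\frac{|x + 2|}{2}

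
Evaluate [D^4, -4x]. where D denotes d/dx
-16D^{3}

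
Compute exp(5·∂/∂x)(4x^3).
4 x^{3} + 60 x^{2} + 300 x + 500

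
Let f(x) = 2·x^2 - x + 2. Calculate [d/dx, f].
4 x - 1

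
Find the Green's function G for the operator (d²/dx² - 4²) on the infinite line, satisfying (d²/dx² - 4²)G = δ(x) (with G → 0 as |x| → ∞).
-\frac{e^{-4|x|}}{8}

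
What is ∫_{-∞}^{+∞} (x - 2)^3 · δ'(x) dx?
-12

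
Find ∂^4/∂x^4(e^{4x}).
256 e^{4 x}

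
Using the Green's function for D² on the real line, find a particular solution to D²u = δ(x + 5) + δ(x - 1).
\frac{|x + 5|}{2} + \frac{|x - 1|}{2}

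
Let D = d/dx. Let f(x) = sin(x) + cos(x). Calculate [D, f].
- \sin{\left(x \right)} + \cos{\left(x \right)}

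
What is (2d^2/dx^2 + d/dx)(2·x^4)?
8 x^{2} \left(x + 6\right)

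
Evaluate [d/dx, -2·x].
-2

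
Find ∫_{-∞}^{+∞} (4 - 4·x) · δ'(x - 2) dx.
4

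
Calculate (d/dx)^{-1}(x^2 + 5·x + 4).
\frac{x^{3}}{3} + \frac{5 x^{2}}{2} + 4 x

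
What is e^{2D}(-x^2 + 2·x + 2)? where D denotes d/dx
- x^{2} - 2 x + 2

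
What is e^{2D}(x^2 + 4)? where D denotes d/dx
x^{2} + 4 x + 8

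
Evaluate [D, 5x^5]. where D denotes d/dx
25 x^{4}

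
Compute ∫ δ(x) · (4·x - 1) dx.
-1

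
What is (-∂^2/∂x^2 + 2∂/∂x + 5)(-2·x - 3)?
- 10 x - 19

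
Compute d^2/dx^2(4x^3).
24 x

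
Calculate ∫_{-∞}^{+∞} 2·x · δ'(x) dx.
-2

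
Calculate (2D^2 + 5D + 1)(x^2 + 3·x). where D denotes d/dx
x^{2} + 13 x + 19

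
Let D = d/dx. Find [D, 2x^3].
6 x^{2}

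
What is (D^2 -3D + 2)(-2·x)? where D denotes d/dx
6 - 4 x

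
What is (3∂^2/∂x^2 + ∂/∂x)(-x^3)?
3 x \left(- x - 6\right)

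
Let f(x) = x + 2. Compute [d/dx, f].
1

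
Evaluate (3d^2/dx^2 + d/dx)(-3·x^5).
15 x^{3} \left(- x - 12\right)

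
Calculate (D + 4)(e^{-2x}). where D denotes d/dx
2 e^{- 2 x}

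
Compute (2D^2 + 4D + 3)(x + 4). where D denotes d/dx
3 x + 16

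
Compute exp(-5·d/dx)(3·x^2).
3 x^{2} - 30 x + 75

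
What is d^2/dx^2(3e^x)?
3 e^{x}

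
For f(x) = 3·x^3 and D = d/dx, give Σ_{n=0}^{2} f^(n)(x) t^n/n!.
3 x \left(3 t^{2} + 3 t x + x^{2}\right)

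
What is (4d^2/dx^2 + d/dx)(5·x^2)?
10 x + 40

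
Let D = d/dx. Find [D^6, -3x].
-18D^{5}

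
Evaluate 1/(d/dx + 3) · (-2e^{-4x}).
2 e^{- 4 x}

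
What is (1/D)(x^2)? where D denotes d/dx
\frac{x^{3}}{3}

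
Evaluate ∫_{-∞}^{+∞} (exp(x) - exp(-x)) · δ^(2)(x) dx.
0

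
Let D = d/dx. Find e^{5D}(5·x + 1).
5 x + 26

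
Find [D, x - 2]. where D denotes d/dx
1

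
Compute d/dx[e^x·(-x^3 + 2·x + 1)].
\left(- x^{3} - 3 x^{2} + 2 x + 3\right) e^{x}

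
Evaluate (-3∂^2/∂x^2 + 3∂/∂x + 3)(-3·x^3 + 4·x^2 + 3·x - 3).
- 9 x^{3} - 15 x^{2} + 87 x - 24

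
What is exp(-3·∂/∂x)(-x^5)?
- x^{5} + 15 x^{4} - 90 x^{3} + 270 x^{2} - 405 x + 243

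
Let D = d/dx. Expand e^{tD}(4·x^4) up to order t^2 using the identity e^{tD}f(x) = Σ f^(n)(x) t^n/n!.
4 x^{2} \left(6 t^{2} + 4 t x + x^{2}\right)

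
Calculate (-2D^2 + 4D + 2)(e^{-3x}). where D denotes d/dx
- 28 e^{- 3 x}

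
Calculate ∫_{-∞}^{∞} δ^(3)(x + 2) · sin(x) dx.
\cos{\left(2 \right)}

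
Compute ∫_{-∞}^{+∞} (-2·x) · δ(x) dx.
0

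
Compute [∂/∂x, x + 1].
1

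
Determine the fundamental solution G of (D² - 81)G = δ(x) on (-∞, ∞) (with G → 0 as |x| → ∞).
-\frac{e^{-9|x|}}{18}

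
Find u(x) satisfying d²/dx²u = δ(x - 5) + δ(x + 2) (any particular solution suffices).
\frac{|x - 5|}{2} + \frac{|x + 2|}{2}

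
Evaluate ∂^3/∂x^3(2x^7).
420 x^{4}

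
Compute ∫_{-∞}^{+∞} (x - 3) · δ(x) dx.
-3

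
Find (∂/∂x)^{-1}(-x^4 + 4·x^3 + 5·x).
- \frac{x^{5}}{5} + x^{4} + \frac{5 x^{2}}{2}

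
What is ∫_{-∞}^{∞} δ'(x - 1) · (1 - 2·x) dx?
2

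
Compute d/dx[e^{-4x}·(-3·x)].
3 \left(4 x - 1\right) e^{- 4 x}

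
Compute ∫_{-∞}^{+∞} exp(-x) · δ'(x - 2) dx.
e^{-2}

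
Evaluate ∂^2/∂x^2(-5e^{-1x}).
- 5 e^{- x}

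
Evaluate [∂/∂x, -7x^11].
- 77 x^{10}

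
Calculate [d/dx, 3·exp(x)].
3 e^{x}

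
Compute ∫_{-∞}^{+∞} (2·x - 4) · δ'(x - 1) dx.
-2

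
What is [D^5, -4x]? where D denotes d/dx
-20D^{4}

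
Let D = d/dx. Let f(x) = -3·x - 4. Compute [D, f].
-3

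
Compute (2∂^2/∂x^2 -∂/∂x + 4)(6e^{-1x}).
42 e^{- x}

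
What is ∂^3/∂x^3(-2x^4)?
- 48 x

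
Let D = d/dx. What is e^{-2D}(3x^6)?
3 x^{6} - 36 x^{5} + 180 x^{4} - 480 x^{3} + 720 x^{2} - 576 x + 192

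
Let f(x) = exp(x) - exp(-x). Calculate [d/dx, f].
2 \cosh{\left(x \right)}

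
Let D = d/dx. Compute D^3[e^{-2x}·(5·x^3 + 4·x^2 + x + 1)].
2 \left(- 20 x^{3} + 74 x^{2} - 46 x - 7\right) e^{- 2 x}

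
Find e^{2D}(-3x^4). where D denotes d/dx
- 3 x^{4} - 24 x^{3} - 72 x^{2} - 96 x - 48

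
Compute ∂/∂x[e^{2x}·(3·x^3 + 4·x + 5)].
\left(6 x^{3} + 9 x^{2} + 8 x + 14\right) e^{2 x}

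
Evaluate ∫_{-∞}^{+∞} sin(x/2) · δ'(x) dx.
- \frac{1}{2}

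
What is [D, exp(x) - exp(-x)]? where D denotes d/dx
2 \cosh{\left(x \right)}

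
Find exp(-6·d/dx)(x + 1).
x - 5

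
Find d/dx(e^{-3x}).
- 3 e^{- 3 x}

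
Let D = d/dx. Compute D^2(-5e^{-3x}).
- 45 e^{- 3 x}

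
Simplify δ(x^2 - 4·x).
\frac{\delta(x - 4) + \delta(x)}{4}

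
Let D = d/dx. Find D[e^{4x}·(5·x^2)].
10 x \left(2 x + 1\right) e^{4 x}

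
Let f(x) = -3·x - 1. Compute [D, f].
-3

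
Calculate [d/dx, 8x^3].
24 x^{2}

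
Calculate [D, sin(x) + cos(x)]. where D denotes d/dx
- \sin{\left(x \right)} + \cos{\left(x \right)}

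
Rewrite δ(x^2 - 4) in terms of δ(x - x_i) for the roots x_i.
\frac{\delta(x - 2) + \delta(x + 2)}{4}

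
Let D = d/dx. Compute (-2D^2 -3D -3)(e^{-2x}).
- 5 e^{- 2 x}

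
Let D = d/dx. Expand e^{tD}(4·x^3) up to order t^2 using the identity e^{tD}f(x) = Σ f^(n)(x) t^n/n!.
4 x \left(3 t^{2} + 3 t x + x^{2}\right)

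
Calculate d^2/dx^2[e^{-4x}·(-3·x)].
24 \left(1 - 2 x\right) e^{- 4 x}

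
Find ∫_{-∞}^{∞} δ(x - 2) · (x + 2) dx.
4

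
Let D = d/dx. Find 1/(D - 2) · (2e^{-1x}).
- \frac{2 e^{- x}}{3}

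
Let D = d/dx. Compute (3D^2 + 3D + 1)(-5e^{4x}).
- 305 e^{4 x}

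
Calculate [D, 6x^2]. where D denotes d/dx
12 x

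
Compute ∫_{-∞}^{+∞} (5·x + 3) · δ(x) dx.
3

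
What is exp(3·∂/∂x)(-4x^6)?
- 4 x^{6} - 72 x^{5} - 540 x^{4} - 2160 x^{3} - 4860 x^{2} - 5832 x - 2916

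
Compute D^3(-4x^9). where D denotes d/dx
- 2016 x^{6}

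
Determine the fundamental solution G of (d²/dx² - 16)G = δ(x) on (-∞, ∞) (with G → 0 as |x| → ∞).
-\frac{e^{-4|x|}}{8}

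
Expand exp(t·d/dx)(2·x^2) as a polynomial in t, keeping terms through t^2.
2 t^{2} + 4 t x + 2 x^{2}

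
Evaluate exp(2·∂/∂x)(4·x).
4 x + 8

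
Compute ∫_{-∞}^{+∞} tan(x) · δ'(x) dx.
-1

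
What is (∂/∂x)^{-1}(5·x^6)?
\frac{5 x^{7}}{7}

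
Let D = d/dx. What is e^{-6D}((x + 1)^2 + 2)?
x^{2} - 10 x + 27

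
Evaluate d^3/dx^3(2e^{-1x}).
- 2 e^{- x}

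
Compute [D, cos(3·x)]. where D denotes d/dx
- 3 \sin{\left(3 x \right)}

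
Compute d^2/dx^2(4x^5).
80 x^{3}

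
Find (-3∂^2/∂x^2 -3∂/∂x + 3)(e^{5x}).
- 87 e^{5 x}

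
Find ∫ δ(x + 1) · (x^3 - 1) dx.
-2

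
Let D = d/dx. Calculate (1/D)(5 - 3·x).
- \frac{3 x^{2}}{2} + 5 x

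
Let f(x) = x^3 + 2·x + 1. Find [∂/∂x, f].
3 x^{2} + 2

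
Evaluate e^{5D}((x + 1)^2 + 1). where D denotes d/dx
x^{2} + 12 x + 37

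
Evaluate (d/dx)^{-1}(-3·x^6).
- \frac{3 x^{7}}{7}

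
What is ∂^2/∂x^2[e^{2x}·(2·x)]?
8 \left(x + 1\right) e^{2 x}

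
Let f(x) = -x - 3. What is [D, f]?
-1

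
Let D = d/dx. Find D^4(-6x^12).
- 71280 x^{8}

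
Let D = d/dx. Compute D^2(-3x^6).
- 90 x^{4}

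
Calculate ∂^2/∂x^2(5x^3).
30 x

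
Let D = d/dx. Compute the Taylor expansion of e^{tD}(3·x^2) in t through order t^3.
3 t^{2} + 6 t x + 3 x^{2}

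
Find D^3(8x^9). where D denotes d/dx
4032 x^{6}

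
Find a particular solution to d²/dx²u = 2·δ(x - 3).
|x - 3|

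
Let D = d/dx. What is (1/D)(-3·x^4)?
- \frac{3 x^{5}}{5}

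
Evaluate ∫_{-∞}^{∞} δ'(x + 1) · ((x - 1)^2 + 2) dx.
4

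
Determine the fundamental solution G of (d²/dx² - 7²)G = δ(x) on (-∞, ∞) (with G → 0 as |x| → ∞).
-\frac{e^{-7|x|}}{14}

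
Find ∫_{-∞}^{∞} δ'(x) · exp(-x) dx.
1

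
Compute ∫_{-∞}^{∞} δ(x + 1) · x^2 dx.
1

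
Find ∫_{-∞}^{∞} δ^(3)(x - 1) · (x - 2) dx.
0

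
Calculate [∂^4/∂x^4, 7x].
28\frac{d^{3}}{dx^{3}}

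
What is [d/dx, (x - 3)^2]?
2 x - 6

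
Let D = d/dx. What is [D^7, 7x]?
49D^{6}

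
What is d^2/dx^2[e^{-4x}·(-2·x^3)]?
4 x \left(- 8 x^{2} + 12 x - 3\right) e^{- 4 x}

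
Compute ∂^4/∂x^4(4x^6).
1440 x^{2}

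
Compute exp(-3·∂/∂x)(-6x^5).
- 6 x^{5} + 90 x^{4} - 540 x^{3} + 1620 x^{2} - 2430 x + 1458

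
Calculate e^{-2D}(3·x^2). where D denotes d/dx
3 x^{2} - 12 x + 12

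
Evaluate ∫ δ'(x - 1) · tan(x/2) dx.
- \frac{1}{2} - \frac{\tan^{2}{\left(\frac{1}{2} \right)}}{2}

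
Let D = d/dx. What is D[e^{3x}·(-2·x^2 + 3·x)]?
\left(- 6 x^{2} + 5 x + 3\right) e^{3 x}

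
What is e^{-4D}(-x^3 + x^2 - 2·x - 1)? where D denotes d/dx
- x^{3} + 13 x^{2} - 58 x + 87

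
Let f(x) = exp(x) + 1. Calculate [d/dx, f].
e^{x}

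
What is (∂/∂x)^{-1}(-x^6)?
- \frac{x^{7}}{7}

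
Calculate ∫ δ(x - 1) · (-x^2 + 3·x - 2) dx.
0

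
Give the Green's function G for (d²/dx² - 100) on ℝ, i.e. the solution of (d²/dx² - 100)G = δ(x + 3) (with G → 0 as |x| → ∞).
-\frac{e^{-10|x + 3|}}{20}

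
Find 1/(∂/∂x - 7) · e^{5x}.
- \frac{e^{5 x}}{2}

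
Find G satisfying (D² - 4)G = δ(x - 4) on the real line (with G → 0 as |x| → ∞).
-\frac{e^{-2|x - 4|}}{4}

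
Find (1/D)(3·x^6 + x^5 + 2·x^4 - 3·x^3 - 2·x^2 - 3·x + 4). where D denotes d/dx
\frac{3 x^{7}}{7} + \frac{x^{6}}{6} + \frac{2 x^{5}}{5} - \frac{3 x^{4}}{4} - \frac{2 x^{3}}{3} - \frac{3 x^{2}}{2} + 4 x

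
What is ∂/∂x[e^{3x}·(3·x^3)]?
9 x^{2} \left(x + 1\right) e^{3 x}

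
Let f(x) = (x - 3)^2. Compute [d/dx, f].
2 x - 6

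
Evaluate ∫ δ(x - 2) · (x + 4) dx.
6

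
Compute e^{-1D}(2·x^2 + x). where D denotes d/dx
2 x^{2} - 3 x + 1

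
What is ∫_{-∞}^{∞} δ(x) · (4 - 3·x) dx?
4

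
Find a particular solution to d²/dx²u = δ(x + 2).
\frac{|x + 2|}{2}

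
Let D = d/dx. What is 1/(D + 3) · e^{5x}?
\frac{e^{5 x}}{8}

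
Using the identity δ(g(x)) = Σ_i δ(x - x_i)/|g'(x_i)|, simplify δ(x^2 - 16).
\frac{\delta(x - 4) + \delta(x + 4)}{8}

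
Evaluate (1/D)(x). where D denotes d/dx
\frac{x^{2}}{2}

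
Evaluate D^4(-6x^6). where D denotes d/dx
- 2160 x^{2}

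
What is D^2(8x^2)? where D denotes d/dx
16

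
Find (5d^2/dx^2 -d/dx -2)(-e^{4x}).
- 74 e^{4 x}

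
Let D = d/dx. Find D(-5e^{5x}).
- 25 e^{5 x}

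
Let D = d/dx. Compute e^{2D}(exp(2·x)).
e^{2 x + 4}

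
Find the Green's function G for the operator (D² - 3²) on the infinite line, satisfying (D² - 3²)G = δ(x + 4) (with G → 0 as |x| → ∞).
-\frac{e^{-3|x + 4|}}{6}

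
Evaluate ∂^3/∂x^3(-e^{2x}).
- 8 e^{2 x}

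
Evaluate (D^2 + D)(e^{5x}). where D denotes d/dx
30 e^{5 x}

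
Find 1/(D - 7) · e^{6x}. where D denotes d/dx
- e^{6 x}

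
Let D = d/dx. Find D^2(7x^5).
140 x^{3}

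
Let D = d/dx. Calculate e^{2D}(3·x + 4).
3 x + 10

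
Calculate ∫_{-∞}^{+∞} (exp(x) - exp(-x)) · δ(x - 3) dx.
2 \sinh{\left(3 \right)}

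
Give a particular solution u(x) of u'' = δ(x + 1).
\frac{|x + 1|}{2}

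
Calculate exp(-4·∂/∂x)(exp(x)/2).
\frac{e^{x - 4}}{2}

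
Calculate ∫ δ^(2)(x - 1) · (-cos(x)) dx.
\cos{\left(1 \right)}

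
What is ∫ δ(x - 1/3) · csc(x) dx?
\csc{\left(\frac{1}{3} \right)}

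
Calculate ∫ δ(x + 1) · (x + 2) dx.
1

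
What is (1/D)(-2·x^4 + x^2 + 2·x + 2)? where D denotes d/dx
- \frac{2 x^{5}}{5} + \frac{x^{3}}{3} + x^{2} + 2 x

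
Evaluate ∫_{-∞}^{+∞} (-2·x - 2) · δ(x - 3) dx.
-8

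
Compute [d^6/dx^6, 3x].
18\frac{d^{5}}{dx^{5}}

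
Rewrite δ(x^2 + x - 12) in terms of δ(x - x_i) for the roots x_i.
\frac{\delta(x + 4) + \delta(x - 3)}{7}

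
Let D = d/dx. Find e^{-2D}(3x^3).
3 x^{3} - 18 x^{2} + 36 x - 24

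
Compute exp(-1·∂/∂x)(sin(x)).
\sin{\left(x - 1 \right)}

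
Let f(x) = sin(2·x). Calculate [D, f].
2 \cos{\left(2 x \right)}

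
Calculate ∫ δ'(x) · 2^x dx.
- \log{\left(2 \right)}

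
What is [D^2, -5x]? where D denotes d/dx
-10D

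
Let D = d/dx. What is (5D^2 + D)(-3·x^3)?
9 x \left(- x - 10\right)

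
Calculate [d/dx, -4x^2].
- 8 x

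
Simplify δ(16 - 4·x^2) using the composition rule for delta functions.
\frac{\delta(x - 2) + \delta(x + 2)}{16}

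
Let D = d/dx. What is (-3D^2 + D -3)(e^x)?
- 5 e^{x}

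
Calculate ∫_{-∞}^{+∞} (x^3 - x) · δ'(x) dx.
1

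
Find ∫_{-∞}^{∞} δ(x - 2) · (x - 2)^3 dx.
0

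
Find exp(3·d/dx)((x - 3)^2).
x^{2}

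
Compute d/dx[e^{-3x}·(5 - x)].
\left(3 x - 16\right) e^{- 3 x}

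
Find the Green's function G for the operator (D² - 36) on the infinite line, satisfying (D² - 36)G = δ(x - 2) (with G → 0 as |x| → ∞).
-\frac{e^{-6|x - 2|}}{12}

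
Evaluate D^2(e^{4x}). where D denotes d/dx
16 e^{4 x}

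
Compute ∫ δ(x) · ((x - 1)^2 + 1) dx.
2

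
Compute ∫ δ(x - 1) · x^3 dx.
1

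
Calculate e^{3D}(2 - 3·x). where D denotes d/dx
- 3 x - 7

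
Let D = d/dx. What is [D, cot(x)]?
- \frac{1}{\sin^{2}{\left(x \right)}}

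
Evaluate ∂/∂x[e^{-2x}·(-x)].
\left(2 x - 1\right) e^{- 2 x}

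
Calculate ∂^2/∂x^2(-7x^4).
- 84 x^{2}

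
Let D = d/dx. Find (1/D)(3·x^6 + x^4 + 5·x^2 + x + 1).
\frac{3 x^{7}}{7} + \frac{x^{5}}{5} + \frac{5 x^{3}}{3} + \frac{x^{2}}{2} + x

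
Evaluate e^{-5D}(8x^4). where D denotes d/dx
8 x^{4} - 160 x^{3} + 1200 x^{2} - 4000 x + 5000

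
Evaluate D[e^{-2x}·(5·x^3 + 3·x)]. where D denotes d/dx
\left(- 10 x^{3} + 15 x^{2} - 6 x + 3\right) e^{- 2 x}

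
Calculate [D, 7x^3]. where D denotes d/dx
21 x^{2}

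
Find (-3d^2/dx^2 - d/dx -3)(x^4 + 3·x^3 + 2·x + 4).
- 3 x^{4} - 13 x^{3} - 45 x^{2} - 60 x - 14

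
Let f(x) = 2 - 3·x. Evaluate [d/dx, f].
-3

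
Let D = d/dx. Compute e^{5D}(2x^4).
2 x^{4} + 40 x^{3} + 300 x^{2} + 1000 x + 1250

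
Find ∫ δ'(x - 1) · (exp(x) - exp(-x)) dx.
- 2 \cosh{\left(1 \right)}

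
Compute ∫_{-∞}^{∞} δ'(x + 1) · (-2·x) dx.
2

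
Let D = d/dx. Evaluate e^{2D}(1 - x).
- x - 1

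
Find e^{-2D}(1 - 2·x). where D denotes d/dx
5 - 2 x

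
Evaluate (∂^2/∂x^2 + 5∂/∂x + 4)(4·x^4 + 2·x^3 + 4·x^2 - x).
16 x^{4} + 88 x^{3} + 94 x^{2} + 48 x + 3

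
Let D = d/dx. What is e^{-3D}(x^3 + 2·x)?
x^{3} - 9 x^{2} + 29 x - 33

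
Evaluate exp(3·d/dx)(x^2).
x^{2} + 6 x + 9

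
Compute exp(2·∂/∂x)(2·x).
2 x + 4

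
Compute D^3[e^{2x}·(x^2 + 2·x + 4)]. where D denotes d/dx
\left(8 x^{2} + 40 x + 68\right) e^{2 x}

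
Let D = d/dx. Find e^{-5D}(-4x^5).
- 4 x^{5} + 100 x^{4} - 1000 x^{3} + 5000 x^{2} - 12500 x + 12500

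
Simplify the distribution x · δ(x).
0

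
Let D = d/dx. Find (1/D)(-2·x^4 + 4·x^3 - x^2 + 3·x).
- \frac{2 x^{5}}{5} + x^{4} - \frac{x^{3}}{3} + \frac{3 x^{2}}{2}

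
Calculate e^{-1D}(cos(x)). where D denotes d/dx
\cos{\left(x - 1 \right)}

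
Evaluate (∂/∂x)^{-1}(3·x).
\frac{3 x^{2}}{2}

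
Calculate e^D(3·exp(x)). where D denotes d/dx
3 e^{x + 1}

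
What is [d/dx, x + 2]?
1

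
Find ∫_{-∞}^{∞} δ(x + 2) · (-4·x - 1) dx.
7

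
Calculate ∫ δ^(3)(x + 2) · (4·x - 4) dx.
0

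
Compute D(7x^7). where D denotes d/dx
49 x^{6}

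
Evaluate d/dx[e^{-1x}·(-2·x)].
2 \left(x - 1\right) e^{- x}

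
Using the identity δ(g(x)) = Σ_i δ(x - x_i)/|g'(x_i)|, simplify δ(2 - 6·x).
\frac{\delta(x - 1/3)}{6}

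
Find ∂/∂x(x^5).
5 x^{4}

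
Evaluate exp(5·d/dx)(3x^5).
3 x^{5} + 75 x^{4} + 750 x^{3} + 3750 x^{2} + 9375 x + 9375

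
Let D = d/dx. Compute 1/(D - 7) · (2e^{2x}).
- \frac{2 e^{2 x}}{5}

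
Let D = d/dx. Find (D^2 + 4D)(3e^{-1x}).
- 9 e^{- x}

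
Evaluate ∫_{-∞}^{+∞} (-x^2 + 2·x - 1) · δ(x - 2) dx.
-1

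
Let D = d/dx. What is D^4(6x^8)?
10080 x^{4}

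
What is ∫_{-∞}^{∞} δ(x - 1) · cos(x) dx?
\cos{\left(1 \right)}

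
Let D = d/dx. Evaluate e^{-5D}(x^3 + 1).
x^{3} - 15 x^{2} + 75 x - 124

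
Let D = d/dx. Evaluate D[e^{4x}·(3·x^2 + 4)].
\left(12 x^{2} + 6 x + 16\right) e^{4 x}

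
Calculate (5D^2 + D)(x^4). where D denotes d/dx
4 x^{2} \left(x + 15\right)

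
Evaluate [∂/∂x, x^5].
5 x^{4}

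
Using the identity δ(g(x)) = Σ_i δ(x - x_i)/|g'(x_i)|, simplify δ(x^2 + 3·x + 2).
\frac{\delta(x + 1) + \delta(x + 2)}{1}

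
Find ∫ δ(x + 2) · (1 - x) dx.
3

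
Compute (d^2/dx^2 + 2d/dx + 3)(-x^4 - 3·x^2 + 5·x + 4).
- 3 x^{4} - 8 x^{3} - 21 x^{2} + 3 x + 16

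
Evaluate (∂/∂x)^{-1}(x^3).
\frac{x^{4}}{4}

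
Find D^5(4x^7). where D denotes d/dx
10080 x^{2}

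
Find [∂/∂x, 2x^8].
16 x^{7}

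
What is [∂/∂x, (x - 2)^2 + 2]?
2 x - 4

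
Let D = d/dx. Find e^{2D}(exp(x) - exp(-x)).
2 \sinh{\left(x + 2 \right)}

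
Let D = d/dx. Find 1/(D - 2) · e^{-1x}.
- \frac{e^{- x}}{3}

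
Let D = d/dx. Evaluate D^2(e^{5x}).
25 e^{5 x}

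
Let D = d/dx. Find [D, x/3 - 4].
\frac{1}{3}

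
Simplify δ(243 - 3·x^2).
\frac{\delta(x - 9) + \delta(x + 9)}{54}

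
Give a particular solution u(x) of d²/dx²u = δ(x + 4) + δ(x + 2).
\frac{|x + 4|}{2} + \frac{|x + 2|}{2}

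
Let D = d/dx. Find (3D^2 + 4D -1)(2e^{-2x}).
6 e^{- 2 x}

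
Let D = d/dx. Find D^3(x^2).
0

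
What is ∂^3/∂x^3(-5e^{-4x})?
320 e^{- 4 x}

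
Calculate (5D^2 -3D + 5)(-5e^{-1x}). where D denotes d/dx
- 65 e^{- x}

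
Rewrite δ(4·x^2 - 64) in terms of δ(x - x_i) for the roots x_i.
\frac{\delta(x - 4) + \delta(x + 4)}{32}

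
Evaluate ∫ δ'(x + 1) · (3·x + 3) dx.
-3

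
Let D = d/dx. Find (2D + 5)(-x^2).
x \left(- 5 x - 4\right)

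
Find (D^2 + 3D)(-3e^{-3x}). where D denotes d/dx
0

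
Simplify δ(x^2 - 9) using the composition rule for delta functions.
\frac{\delta(x + 3) + \delta(x - 3)}{6}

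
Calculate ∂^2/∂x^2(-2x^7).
- 84 x^{5}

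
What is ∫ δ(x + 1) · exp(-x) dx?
e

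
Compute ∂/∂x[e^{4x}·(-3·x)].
\left(- 12 x - 3\right) e^{4 x}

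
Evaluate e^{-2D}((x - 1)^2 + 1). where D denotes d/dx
x^{2} - 6 x + 10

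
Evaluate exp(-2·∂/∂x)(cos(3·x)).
\cos{\left(3 x - 6 \right)}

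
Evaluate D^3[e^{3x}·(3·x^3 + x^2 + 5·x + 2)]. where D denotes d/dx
\left(81 x^{3} + 270 x^{2} + 351 x + 225\right) e^{3 x}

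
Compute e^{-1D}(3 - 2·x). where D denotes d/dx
5 - 2 x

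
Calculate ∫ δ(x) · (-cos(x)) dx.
-1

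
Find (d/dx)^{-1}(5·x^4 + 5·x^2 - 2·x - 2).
x^{5} + \frac{5 x^{3}}{3} - x^{2} - 2 x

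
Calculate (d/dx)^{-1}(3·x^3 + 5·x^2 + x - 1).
\frac{3 x^{4}}{4} + \frac{5 x^{3}}{3} + \frac{x^{2}}{2} - x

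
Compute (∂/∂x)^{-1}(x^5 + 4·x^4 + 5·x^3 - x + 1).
\frac{x^{6}}{6} + \frac{4 x^{5}}{5} + \frac{5 x^{4}}{4} - \frac{x^{2}}{2} + x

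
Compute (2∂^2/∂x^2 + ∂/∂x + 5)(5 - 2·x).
23 - 10 x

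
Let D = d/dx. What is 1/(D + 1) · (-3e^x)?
- \frac{3 e^{x}}{2}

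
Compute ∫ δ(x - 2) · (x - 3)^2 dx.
1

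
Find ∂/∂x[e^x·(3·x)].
3 \left(x + 1\right) e^{x}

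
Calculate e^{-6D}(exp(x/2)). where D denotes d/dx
e^{\frac{x}{2} - 3}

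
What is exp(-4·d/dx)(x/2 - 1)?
\frac{x}{2} - 3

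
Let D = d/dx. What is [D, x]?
1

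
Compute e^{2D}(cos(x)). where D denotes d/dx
\cos{\left(x + 2 \right)}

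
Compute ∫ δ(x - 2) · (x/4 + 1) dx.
\frac{3}{2}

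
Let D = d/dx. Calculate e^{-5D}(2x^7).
2 x^{7} - 70 x^{6} + 1050 x^{5} - 8750 x^{4} + 43750 x^{3} - 131250 x^{2} + 218750 x - 156250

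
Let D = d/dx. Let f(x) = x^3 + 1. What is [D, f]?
3 x^{2}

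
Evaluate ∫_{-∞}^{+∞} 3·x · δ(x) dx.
0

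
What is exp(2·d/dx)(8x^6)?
8 x^{6} + 96 x^{5} + 480 x^{4} + 1280 x^{3} + 1920 x^{2} + 1536 x + 512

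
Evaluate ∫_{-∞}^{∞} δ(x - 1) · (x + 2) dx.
3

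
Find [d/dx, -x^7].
- 7 x^{6}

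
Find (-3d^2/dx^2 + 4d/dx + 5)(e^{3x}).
- 10 e^{3 x}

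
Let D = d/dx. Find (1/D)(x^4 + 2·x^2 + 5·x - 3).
\frac{x^{5}}{5} + \frac{2 x^{3}}{3} + \frac{5 x^{2}}{2} - 3 x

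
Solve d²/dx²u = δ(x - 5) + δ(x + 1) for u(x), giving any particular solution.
\frac{|x - 5|}{2} + \frac{|x + 1|}{2}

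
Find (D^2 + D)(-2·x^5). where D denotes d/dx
10 x^{3} \left(- x - 4\right)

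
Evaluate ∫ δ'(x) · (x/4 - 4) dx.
- \frac{1}{4}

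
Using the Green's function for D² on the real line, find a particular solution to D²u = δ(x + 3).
\frac{|x + 3|}{2}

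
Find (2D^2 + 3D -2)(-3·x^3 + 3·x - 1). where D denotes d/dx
6 x^{3} - 27 x^{2} - 42 x + 11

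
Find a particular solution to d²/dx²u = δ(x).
\frac{|x|}{2}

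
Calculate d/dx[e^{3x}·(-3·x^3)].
9 x^{2} \left(- x - 1\right) e^{3 x}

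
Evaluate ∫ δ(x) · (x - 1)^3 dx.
-1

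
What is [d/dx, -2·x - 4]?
-2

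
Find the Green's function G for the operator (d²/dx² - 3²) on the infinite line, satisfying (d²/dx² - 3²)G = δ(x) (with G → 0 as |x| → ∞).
-\frac{e^{-3|x|}}{6}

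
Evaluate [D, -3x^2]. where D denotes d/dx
- 6 x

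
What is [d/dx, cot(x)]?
- \frac{1}{\sin^{2}{\left(x \right)}}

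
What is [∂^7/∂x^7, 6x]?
42\frac{d^{6}}{dx^{6}}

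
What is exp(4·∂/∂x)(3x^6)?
3 x^{6} + 72 x^{5} + 720 x^{4} + 3840 x^{3} + 11520 x^{2} + 18432 x + 12288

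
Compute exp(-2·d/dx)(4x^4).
4 x^{4} - 32 x^{3} + 96 x^{2} - 128 x + 64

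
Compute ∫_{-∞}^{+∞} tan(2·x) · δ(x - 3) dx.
\tan{\left(6 \right)}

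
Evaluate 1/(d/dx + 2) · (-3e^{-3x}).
3 e^{- 3 x}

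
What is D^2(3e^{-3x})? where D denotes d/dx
27 e^{- 3 x}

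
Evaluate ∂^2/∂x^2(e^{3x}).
9 e^{3 x}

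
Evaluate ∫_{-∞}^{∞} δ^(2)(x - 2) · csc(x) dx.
\left(2 \cot^{2}{\left(2 \right)} + 1\right) \csc{\left(2 \right)}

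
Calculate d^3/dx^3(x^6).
120 x^{3}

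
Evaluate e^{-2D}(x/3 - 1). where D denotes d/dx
\frac{x}{3} - \frac{5}{3}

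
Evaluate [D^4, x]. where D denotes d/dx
4D^{3}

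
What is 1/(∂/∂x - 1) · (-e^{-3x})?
\frac{e^{- 3 x}}{4}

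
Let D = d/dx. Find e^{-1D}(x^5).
x^{5} - 5 x^{4} + 10 x^{3} - 10 x^{2} + 5 x - 1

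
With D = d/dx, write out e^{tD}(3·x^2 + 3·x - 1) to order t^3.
3 t^{2} + 3 t \left(2 x + 1\right) + 3 x^{2} + 3 x - 1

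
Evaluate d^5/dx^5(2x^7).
5040 x^{2}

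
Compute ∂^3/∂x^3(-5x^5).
- 300 x^{2}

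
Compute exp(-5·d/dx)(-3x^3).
- 3 x^{3} + 45 x^{2} - 225 x + 375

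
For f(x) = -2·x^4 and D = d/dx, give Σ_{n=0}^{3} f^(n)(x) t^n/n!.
2 x \left(- 4 t^{3} - 6 t^{2} x - 4 t x^{2} - x^{3}\right)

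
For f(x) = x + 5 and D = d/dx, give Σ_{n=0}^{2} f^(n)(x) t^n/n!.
t + x + 5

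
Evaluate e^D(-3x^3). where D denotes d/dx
- 3 x^{3} - 9 x^{2} - 9 x - 3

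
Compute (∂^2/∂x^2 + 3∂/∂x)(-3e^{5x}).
- 120 e^{5 x}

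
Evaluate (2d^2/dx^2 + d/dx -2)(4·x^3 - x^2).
- 8 x^{3} + 14 x^{2} + 46 x - 4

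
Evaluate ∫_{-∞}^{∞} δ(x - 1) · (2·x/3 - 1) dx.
- \frac{1}{3}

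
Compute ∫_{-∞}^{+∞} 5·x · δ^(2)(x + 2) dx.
0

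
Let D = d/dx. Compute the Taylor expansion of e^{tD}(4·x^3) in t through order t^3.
4 t^{3} + 12 t^{2} x + 12 t x^{2} + 4 x^{3}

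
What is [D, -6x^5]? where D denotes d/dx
- 30 x^{4}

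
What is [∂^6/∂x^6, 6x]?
36\frac{d^{5}}{dx^{5}}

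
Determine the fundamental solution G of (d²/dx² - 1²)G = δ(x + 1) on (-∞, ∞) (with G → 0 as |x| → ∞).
-\frac{e^{-|x + 1|}}{2}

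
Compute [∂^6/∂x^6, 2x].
12\frac{d^{5}}{dx^{5}}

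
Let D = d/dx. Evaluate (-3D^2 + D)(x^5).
5 x^{3} \left(x - 12\right)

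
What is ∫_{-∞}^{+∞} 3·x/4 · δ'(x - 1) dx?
- \frac{3}{4}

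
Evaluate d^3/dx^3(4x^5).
240 x^{2}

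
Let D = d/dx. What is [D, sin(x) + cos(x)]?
- \sin{\left(x \right)} + \cos{\left(x \right)}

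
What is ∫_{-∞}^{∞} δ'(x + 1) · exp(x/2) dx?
- \frac{1}{2 e^{\frac{1}{2}}}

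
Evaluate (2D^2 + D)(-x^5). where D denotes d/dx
5 x^{3} \left(- x - 8\right)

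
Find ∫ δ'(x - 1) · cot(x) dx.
\frac{1}{\sin^{2}{\left(1 \right)}}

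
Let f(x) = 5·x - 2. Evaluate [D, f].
5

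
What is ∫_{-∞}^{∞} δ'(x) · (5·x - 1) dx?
-5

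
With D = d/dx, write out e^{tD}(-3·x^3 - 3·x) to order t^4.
- 3 t^{3} - 9 t^{2} x - 3 t \left(3 x^{2} + 1\right) - 3 x^{3} - 3 x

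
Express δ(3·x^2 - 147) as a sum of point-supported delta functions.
\frac{\delta(x - 7) + \delta(x + 7)}{42}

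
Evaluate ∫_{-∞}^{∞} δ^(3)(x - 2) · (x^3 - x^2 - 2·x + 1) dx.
-6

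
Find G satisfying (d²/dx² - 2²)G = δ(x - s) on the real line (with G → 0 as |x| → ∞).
-\frac{e^{-2|x-s|}}{4}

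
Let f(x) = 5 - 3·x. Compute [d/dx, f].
-3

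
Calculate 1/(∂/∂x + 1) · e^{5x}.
\frac{e^{5 x}}{6}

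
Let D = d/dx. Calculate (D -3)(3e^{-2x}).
- 15 e^{- 2 x}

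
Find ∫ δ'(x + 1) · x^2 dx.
2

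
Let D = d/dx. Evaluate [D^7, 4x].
28D^{6}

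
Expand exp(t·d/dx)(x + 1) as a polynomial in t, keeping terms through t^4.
t + x + 1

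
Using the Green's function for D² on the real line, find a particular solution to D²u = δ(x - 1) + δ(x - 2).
\frac{|x - 1|}{2} + \frac{|x - 2|}{2}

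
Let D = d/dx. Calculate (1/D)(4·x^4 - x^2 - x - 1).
\frac{4 x^{5}}{5} - \frac{x^{3}}{3} - \frac{x^{2}}{2} - x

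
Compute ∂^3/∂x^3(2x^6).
240 x^{3}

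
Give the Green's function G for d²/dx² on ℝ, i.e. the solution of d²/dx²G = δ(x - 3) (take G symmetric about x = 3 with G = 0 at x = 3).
\frac{|x - 3|}{2}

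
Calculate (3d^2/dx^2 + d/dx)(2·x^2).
4 x + 12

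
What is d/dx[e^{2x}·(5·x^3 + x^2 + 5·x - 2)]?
\left(10 x^{3} + 17 x^{2} + 12 x + 1\right) e^{2 x}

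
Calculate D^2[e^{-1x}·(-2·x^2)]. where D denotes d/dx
2 \left(- x^{2} + 4 x - 2\right) e^{- x}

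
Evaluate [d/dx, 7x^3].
21 x^{2}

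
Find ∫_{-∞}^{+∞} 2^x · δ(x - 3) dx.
8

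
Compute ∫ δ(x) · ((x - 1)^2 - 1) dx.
0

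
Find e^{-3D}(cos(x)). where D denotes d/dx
\cos{\left(x - 3 \right)}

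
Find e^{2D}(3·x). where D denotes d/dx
3 x + 6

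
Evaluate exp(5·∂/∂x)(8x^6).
8 x^{6} + 240 x^{5} + 3000 x^{4} + 20000 x^{3} + 75000 x^{2} + 150000 x + 125000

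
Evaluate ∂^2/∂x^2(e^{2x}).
4 e^{2 x}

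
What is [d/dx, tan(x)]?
\frac{1}{\cos^{2}{\left(x \right)}}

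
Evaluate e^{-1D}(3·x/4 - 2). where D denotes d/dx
\frac{3 x}{4} - \frac{11}{4}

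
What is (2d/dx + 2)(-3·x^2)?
6 x \left(- x - 2\right)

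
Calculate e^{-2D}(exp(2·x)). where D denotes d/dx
e^{2 x - 4}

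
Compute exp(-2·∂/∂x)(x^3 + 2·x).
x^{3} - 6 x^{2} + 14 x - 12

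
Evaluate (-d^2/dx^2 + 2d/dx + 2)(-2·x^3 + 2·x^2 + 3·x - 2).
- 4 x^{3} - 8 x^{2} + 26 x - 2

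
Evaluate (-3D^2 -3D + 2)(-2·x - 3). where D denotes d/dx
- 4 x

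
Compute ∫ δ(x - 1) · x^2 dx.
1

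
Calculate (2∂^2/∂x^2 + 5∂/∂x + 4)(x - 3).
4 x - 7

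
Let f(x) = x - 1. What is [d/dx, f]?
1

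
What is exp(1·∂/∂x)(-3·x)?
- 3 x - 3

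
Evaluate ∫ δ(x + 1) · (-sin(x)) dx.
\sin{\left(1 \right)}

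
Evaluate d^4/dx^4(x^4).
24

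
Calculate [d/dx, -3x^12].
- 36 x^{11}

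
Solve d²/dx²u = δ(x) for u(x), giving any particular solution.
\frac{|x|}{2}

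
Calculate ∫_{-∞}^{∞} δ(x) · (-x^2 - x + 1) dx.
1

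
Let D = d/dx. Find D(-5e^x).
- 5 e^{x}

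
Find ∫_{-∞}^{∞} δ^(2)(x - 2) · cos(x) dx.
- \cos{\left(2 \right)}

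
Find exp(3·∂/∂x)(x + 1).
x + 4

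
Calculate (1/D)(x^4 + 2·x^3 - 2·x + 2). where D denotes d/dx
\frac{x^{5}}{5} + \frac{x^{4}}{2} - x^{2} + 2 x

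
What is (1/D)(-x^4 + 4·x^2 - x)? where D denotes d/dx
- \frac{x^{5}}{5} + \frac{4 x^{3}}{3} - \frac{x^{2}}{2}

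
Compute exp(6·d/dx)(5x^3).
5 x^{3} + 90 x^{2} + 540 x + 1080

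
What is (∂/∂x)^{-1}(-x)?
- \frac{x^{2}}{2}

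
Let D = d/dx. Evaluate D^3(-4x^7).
- 840 x^{4}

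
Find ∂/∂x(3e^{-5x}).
- 15 e^{- 5 x}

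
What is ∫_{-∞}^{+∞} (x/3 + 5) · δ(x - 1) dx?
\frac{16}{3}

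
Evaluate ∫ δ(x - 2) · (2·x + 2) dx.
6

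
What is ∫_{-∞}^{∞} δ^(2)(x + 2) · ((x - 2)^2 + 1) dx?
2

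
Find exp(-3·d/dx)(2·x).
2 x - 6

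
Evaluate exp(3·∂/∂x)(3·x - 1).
3 x + 8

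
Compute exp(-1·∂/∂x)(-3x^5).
- 3 x^{5} + 15 x^{4} - 30 x^{3} + 30 x^{2} - 15 x + 3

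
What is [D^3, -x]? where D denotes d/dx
-3D^{2}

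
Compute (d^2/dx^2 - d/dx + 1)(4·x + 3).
4 x - 1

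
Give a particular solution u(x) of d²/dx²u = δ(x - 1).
\frac{|x - 1|}{2}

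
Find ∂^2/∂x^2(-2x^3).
- 12 x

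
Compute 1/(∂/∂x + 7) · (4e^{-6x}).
4 e^{- 6 x}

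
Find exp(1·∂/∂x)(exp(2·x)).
e^{2 x + 2}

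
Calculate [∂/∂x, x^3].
3 x^{2}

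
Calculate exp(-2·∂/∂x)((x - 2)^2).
x^{2} - 8 x + 16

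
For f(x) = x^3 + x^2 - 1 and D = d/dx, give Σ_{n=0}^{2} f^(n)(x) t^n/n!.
t^{2} \left(3 x + 1\right) + t x \left(3 x + 2\right) + x^{3} + x^{2} - 1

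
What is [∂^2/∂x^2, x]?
2\frac{d}{dx}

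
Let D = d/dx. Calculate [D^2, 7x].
14D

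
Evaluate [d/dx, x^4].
4 x^{3}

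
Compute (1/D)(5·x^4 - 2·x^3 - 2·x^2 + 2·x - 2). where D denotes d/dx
x^{5} - \frac{x^{4}}{2} - \frac{2 x^{3}}{3} + x^{2} - 2 x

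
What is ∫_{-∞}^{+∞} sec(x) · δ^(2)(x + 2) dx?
\left(1 + 2 \tan^{2}{\left(2 \right)}\right) \sec{\left(2 \right)}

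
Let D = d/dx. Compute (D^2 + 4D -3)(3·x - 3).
21 - 9 x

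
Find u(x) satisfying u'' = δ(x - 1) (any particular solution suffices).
\frac{|x - 1|}{2}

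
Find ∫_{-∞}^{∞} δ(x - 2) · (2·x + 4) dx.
8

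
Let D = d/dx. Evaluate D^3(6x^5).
360 x^{2}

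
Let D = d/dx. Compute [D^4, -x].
-4D^{3}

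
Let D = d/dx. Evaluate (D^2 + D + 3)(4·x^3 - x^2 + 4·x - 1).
12 x^{3} + 9 x^{2} + 34 x - 1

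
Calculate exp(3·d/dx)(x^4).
x^{4} + 12 x^{3} + 54 x^{2} + 108 x + 81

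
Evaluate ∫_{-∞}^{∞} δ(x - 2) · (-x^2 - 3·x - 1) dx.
-11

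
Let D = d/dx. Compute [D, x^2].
2 x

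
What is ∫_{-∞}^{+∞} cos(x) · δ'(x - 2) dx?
\sin{\left(2 \right)}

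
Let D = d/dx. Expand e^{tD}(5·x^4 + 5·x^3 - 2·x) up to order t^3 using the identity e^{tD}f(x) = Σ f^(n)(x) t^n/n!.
t^{3} \left(20 x + 5\right) + 15 t^{2} x \left(2 x + 1\right) + t \left(20 x^{3} + 15 x^{2} - 2\right) + 5 x^{4} + 5 x^{3} - 2 x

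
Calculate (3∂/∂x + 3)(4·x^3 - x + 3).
12 x^{3} + 36 x^{2} - 3 x + 6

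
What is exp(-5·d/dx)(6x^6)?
6 x^{6} - 180 x^{5} + 2250 x^{4} - 15000 x^{3} + 56250 x^{2} - 112500 x + 93750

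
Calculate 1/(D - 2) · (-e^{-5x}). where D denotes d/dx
\frac{e^{- 5 x}}{7}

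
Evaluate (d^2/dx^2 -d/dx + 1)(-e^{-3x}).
- 13 e^{- 3 x}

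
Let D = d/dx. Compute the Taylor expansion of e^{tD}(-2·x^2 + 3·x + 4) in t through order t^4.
- 2 t^{2} - t \left(4 x - 3\right) - 2 x^{2} + 3 x + 4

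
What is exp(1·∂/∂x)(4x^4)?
4 x^{4} + 16 x^{3} + 24 x^{2} + 16 x + 4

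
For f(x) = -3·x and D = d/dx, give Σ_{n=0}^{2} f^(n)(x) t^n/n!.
- 3 t - 3 x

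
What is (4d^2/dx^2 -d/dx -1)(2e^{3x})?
64 e^{3 x}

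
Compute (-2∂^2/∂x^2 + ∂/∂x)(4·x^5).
20 x^{3} \left(x - 8\right)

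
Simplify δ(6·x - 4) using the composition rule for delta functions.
\frac{\delta(x - 2/3)}{6}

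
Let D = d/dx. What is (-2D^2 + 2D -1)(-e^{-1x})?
5 e^{- x}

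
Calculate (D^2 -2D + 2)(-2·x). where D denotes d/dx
4 - 4 x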